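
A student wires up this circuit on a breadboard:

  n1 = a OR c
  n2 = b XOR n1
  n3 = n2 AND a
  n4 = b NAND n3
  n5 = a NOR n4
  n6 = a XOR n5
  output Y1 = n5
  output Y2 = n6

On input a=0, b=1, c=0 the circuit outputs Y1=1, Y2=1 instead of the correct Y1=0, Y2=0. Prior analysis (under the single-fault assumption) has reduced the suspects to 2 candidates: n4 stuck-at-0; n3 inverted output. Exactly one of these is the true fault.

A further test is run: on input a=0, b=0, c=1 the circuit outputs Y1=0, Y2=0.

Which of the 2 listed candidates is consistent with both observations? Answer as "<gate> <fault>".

n3 inverted output

Evaluate each candidate on input a=0, b=0, c=1:
  n4 stuck-at-0: n1=1, n2=1, n3=0, n4=0 [stuck-at-0], n5=1, n6=1 → Y1=1, Y2=1 — eliminated
  n3 inverted output: n1=1, n2=1, n3=1 [inverted output], n4=1, n5=0, n6=0 → Y1=0, Y2=0 — matches
Only n3 inverted output reproduces the observed Y1=0, Y2=0.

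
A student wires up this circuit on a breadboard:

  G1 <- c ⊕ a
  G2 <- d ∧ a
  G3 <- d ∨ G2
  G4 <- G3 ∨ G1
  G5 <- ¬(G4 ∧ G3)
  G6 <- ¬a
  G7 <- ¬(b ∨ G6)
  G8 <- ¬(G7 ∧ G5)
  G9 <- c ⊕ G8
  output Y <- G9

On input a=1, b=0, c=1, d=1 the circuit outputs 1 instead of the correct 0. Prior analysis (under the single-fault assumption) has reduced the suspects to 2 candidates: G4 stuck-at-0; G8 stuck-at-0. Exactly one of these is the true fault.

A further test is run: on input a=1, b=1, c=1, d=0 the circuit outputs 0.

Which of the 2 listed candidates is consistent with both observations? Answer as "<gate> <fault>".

G4 stuck-at-0

Evaluate each candidate on input a=1, b=1, c=1, d=0:
  G4 stuck-at-0: G1=0, G2=0, G3=0, G4=0 [stuck-at-0], G5=1, G6=0, G7=0, G8=1, G9=0 → 0 — matches
  G8 stuck-at-0: G1=0, G2=0, G3=0, G4=0, G5=1, G6=0, G7=0, G8=0 [stuck-at-0], G9=1 → 1 — eliminated
Only G4 stuck-at-0 reproduces the observed 0.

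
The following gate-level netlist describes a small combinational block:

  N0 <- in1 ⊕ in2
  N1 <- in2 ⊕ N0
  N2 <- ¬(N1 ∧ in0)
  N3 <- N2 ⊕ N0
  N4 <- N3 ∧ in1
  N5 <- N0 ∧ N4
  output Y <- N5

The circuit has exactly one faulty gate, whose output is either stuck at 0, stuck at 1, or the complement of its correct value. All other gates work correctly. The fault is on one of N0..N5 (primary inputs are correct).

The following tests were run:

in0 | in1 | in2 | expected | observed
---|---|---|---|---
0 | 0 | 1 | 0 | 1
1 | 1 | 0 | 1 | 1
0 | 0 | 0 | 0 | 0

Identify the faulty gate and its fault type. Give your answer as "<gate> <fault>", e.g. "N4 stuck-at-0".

N4 stuck-at-1

Fault-free values for test 1 (in0=0, in1=0, in2=1): N0=1, N1=0, N2=1, N3=0, N4=0, N5=0, giving Y=0. Observed 1.
Test 1: faults giving observed 1 are {N4 stuck-at-1, N4 inverted output, N5 stuck-at-1, N5 inverted output}.
Test 2 (in0=1, in1=1, in2=0): fault-free N0=1, N1=1, N2=0, N3=1, N4=1, N5=1 → 1; observed 1. Eliminates N4 inverted output, N5 inverted output.
Test 3 (in0=0, in1=0, in2=0): fault-free N0=0, N1=0, N2=1, N3=1, N4=0, N5=0 → 0; observed 0. Eliminates N5 stuck-at-1.
Only N4 stuck-at-1 is consistent with every test.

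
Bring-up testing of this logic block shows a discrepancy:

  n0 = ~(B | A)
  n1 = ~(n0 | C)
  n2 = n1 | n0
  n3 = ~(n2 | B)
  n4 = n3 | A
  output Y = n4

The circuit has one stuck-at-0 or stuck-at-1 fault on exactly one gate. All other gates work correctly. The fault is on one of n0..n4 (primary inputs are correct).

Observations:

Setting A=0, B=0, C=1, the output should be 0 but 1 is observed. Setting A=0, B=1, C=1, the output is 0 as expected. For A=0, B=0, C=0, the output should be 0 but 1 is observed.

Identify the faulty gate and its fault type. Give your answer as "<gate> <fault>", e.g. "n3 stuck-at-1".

n2 stuck-at-0

Fault-free values for test 1 (A=0, B=0, C=1): n0=1, n1=0, n2=1, n3=0, n4=0, giving Y=0. Observed 1.
Test 1: faults giving observed 1 are {n0 stuck-at-0, n2 stuck-at-0, n3 stuck-at-1, n4 stuck-at-1}.
Test 2 (A=0, B=1, C=1): fault-free n0=0, n1=0, n2=0, n3=0, n4=0 → 0; observed 0. Eliminates n3 stuck-at-1, n4 stuck-at-1.
Test 3 (A=0, B=0, C=0): fault-free n0=1, n1=0, n2=1, n3=0, n4=0 → 0; observed 1. Eliminates n0 stuck-at-0.
Only n2 stuck-at-0 is consistent with every test.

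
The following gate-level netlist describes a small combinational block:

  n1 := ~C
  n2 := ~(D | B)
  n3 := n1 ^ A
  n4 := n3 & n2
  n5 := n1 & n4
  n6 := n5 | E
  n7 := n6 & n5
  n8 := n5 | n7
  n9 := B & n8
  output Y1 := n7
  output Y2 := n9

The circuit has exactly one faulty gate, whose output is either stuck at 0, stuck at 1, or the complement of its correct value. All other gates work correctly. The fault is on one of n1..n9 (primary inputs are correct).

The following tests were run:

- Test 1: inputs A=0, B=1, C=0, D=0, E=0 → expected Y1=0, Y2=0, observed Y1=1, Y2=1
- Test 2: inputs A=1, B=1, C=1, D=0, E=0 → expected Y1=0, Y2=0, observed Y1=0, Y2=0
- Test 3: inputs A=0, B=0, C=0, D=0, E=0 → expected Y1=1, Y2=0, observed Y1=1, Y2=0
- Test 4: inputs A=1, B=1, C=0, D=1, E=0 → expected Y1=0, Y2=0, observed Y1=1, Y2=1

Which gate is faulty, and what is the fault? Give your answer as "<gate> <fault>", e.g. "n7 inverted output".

Fault-free values for test 1 (A=0, B=1, C=0, D=0, E=0): n1=1, n2=0, n3=1, n4=0, n5=0, n6=0, n7=0, n8=0, n9=0, giving Y1=0, Y2=0. Observed Y1=1, Y2=1.
Test 1: faults giving observed Y1=1, Y2=1 are {n2 stuck-at-1, n2 inverted output, n4 stuck-at-1, n4 inverted output, n5 stuck-at-1, n5 inverted output, n7 stuck-at-1, n7 inverted output}.
Test 2 (A=1, B=1, C=1, D=0, E=0): fault-free n1=0, n2=0, n3=1, n4=0, n5=0, n6=0, n7=0, n8=0, n9=0 → Y1=0, Y2=0; observed Y1=0, Y2=0. Eliminates n5 stuck-at-1, n5 inverted output, n7 stuck-at-1, n7 inverted output.
Test 3 (A=0, B=0, C=0, D=0, E=0): fault-free n1=1, n2=1, n3=1, n4=1, n5=1, n6=1, n7=1, n8=1, n9=0 → Y1=1, Y2=0; observed Y1=1, Y2=0. Eliminates n2 inverted output, n4 inverted output.
Test 4 (A=1, B=1, C=0, D=1, E=0): fault-free n1=1, n2=0, n3=0, n4=0, n5=0, n6=0, n7=0, n8=0, n9=0 → Y1=0, Y2=0; observed Y1=1, Y2=1. Eliminates n2 stuck-at-1.
Only n4 stuck-at-1 is consistent with every test.

n4 stuck-at-1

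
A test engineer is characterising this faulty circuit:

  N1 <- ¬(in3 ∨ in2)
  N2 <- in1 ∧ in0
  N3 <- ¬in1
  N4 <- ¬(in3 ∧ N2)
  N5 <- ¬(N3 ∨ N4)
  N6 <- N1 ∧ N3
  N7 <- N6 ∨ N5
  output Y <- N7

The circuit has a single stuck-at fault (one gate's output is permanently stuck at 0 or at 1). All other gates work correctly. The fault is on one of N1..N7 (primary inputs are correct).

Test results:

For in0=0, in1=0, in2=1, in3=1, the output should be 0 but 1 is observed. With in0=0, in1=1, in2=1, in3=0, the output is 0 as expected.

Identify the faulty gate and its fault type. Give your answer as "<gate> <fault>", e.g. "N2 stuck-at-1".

Fault-free values for test 1 (in0=0, in1=0, in2=1, in3=1): N1=0, N2=0, N3=1, N4=1, N5=0, N6=0, N7=0, giving Y=0. Observed 1.
Test 1: faults giving observed 1 are {N1 stuck-at-1, N5 stuck-at-1, N6 stuck-at-1, N7 stuck-at-1}.
Test 2 (in0=0, in1=1, in2=1, in3=0): fault-free N1=0, N2=0, N3=0, N4=1, N5=0, N6=0, N7=0 → 0; observed 0. Eliminates N5 stuck-at-1, N6 stuck-at-1, N7 stuck-at-1.
Only N1 stuck-at-1 is consistent with every test.

N1 stuck-at-1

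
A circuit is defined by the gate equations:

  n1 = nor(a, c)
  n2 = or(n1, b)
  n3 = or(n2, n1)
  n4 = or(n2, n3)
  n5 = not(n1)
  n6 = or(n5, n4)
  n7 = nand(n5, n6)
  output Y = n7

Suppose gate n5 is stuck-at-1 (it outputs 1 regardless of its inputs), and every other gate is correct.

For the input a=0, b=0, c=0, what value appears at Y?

0

Propagate with n5 forced: n1=1, n2=1, n3=1, n4=1, n5=1 [stuck-at-1], n6=1, n7=0.
So Y = 0. (Without the fault it would be 1.)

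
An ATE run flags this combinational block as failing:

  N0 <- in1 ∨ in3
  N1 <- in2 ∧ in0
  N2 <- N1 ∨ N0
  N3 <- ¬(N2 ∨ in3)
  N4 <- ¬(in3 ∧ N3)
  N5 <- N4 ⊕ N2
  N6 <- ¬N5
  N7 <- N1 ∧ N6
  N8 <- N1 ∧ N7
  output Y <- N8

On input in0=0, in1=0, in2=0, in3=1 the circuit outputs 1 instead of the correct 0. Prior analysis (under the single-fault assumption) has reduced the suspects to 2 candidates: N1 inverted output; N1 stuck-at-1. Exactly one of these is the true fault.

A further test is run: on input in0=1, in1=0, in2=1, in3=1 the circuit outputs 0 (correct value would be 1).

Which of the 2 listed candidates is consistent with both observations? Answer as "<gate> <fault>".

N1 inverted output

Evaluate each candidate on input in0=1, in1=0, in2=1, in3=1:
  N1 inverted output: N0=1, N1=0 [inverted output], N2=1, N3=0, N4=1, N5=0, N6=1, N7=0, N8=0 → 0 — matches
  N1 stuck-at-1: N0=1, N1=1 [stuck-at-1], N2=1, N3=0, N4=1, N5=0, N6=1, N7=1, N8=1 → 1 — eliminated
Only N1 inverted output reproduces the observed 0.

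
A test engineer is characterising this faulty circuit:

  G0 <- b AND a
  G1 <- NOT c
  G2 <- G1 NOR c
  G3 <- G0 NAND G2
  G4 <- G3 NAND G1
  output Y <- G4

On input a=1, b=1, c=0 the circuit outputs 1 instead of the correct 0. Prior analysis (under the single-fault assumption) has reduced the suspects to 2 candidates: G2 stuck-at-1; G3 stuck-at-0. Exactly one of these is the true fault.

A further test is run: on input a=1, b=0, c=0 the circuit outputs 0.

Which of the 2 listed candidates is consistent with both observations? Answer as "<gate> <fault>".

G2 stuck-at-1

Evaluate each candidate on input a=1, b=0, c=0:
  G2 stuck-at-1: G0=0, G1=1, G2=1 [stuck-at-1], G3=1, G4=0 → 0 — matches
  G3 stuck-at-0: G0=0, G1=1, G2=0, G3=0 [stuck-at-0], G4=1 → 1 — eliminated
Only G2 stuck-at-1 reproduces the observed 0.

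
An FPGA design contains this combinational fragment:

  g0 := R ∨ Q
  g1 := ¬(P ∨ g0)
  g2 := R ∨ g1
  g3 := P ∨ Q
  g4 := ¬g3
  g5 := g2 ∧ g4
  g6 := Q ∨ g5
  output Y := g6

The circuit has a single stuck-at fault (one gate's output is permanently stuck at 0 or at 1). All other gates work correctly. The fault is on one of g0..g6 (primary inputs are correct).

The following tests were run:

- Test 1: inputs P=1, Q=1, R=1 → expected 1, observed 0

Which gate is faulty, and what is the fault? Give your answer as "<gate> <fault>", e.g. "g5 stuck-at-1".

g6 stuck-at-0

Fault-free values for test 1 (P=1, Q=1, R=1): g0=1, g1=0, g2=1, g3=1, g4=0, g5=0, g6=1, giving Y=1. Observed 0.
Test 1: faults giving observed 0 are {g6 stuck-at-0}.
Only g6 stuck-at-0 is consistent with every test.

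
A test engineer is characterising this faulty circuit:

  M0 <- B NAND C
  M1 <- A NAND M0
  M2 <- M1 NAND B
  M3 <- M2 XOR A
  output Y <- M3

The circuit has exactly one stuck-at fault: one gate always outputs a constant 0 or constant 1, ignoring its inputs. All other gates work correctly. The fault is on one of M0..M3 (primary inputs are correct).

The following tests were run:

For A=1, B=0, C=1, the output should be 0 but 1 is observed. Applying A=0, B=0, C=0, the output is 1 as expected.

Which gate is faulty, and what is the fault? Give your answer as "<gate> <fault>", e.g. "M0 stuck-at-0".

M3 stuck-at-1

Fault-free values for test 1 (A=1, B=0, C=1): M0=1, M1=0, M2=1, M3=0, giving Y=0. Observed 1.
Test 1: faults giving observed 1 are {M2 stuck-at-0, M3 stuck-at-1}.
Test 2 (A=0, B=0, C=0): fault-free M0=1, M1=1, M2=1, M3=1 → 1; observed 1. Eliminates M2 stuck-at-0.
Only M3 stuck-at-1 is consistent with every test.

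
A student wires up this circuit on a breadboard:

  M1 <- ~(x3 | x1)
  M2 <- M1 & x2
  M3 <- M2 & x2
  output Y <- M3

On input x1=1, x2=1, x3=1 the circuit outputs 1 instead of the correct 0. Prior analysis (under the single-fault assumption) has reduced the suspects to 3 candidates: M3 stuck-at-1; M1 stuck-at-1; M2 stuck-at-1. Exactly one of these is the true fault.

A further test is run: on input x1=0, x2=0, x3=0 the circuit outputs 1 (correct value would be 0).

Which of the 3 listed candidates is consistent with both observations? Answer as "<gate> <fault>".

M3 stuck-at-1

Evaluate each candidate on input x1=0, x2=0, x3=0:
  M3 stuck-at-1: M1=1, M2=0, M3=1 [stuck-at-1] → 1 — matches
  M1 stuck-at-1: M1=1 [stuck-at-1], M2=0, M3=0 → 0 — eliminated
  M2 stuck-at-1: M1=1, M2=1 [stuck-at-1], M3=0 → 0 — eliminated
Only M3 stuck-at-1 reproduces the observed 1.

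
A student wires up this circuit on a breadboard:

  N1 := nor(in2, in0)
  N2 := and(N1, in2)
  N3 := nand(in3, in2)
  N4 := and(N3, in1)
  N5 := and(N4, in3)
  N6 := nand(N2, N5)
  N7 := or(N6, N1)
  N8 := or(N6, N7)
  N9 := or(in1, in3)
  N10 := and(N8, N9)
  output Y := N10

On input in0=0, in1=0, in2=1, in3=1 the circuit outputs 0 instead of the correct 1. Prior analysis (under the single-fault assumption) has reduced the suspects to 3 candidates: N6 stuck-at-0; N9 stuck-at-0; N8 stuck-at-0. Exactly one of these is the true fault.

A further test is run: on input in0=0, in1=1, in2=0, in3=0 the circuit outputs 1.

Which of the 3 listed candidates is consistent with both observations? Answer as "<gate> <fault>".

Evaluate each candidate on input in0=0, in1=1, in2=0, in3=0:
  N6 stuck-at-0: N1=1, N2=0, N3=1, N4=1, N5=0, N6=0 [stuck-at-0], N7=1, N8=1, N9=1, N10=1 → 1 — matches
  N9 stuck-at-0: N1=1, N2=0, N3=1, N4=1, N5=0, N6=1, N7=1, N8=1, N9=0 [stuck-at-0], N10=0 → 0 — eliminated
  N8 stuck-at-0: N1=1, N2=0, N3=1, N4=1, N5=0, N6=1, N7=1, N8=0 [stuck-at-0], N9=1, N10=0 → 0 — eliminated
Only N6 stuck-at-0 reproduces the observed 1.

N6 stuck-at-0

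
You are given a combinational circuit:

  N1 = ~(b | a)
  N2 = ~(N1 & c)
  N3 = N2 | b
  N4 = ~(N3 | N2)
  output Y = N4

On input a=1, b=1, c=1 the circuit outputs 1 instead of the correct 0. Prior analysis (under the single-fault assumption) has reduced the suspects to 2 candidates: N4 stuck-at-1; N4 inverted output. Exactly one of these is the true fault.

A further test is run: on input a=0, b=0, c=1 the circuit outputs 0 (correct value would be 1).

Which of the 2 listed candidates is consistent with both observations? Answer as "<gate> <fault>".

Evaluate each candidate on input a=0, b=0, c=1:
  N4 stuck-at-1: N1=1, N2=0, N3=0, N4=1 [stuck-at-1] → 1 — eliminated
  N4 inverted output: N1=1, N2=0, N3=0, N4=0 [inverted output] → 0 — matches
Only N4 inverted output reproduces the observed 0.

N4 inverted output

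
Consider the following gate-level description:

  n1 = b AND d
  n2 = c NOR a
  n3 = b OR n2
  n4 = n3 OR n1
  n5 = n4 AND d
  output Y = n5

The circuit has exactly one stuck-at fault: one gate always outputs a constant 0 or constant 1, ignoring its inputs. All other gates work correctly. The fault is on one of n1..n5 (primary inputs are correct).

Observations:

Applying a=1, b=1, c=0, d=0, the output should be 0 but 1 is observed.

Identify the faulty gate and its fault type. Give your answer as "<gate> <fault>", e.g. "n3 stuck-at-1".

Fault-free values for test 1 (a=1, b=1, c=0, d=0): n1=0, n2=0, n3=1, n4=1, n5=0, giving Y=0. Observed 1.
Test 1: faults giving observed 1 are {n5 stuck-at-1}.
Only n5 stuck-at-1 is consistent with every test.

n5 stuck-at-1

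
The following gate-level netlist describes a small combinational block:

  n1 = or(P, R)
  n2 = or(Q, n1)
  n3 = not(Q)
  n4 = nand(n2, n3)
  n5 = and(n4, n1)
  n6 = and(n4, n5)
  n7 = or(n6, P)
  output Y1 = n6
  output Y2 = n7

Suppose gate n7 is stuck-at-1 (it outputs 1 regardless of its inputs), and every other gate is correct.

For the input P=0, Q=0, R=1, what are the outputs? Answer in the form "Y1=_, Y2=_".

Propagate with n7 forced: n1=1, n2=1, n3=1, n4=0, n5=0, n6=0, n7=1 [stuck-at-1].
So the outputs are Y1=0, Y2=1. (Without the fault they would be Y1=0, Y2=0.)

Y1=0, Y2=1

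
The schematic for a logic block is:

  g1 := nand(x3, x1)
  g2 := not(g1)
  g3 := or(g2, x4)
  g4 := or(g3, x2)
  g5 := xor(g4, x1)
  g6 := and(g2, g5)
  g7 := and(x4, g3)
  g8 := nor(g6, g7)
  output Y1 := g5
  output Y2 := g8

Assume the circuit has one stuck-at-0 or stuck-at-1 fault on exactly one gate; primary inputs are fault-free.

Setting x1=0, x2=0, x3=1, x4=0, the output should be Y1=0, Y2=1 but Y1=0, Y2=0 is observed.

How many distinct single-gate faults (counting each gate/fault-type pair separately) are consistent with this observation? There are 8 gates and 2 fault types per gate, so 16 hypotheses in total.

3

Fault-free: g1=1, g2=0, g3=0, g4=0, g5=0, g6=0, g7=0, g8=1 → Y1=0, Y2=1. Observed Y1=0, Y2=0.
  g1: none of the 2 fault types match ✗
  g2: none of the 2 fault types match ✗
  g3: none of the 2 fault types match ✗
  g4: none of the 2 fault types match ✗
  g5: none of the 2 fault types match ✗
  g6: stuck-at-1 ✓; others ✗
  g7: stuck-at-1 ✓; others ✗
  g8: stuck-at-0 ✓; others ✗
Consistent faults: {g6 stuck-at-1, g7 stuck-at-1, g8 stuck-at-0} — 3 in all.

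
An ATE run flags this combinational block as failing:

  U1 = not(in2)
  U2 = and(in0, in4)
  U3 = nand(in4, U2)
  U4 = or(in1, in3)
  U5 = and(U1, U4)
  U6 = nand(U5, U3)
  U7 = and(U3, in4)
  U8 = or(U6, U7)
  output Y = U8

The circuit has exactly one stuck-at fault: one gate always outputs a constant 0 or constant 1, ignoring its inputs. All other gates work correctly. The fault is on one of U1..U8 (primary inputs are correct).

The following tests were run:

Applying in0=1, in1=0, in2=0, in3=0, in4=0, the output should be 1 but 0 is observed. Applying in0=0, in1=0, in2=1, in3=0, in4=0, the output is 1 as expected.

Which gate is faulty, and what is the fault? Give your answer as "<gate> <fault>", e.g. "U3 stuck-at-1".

Fault-free values for test 1 (in0=1, in1=0, in2=0, in3=0, in4=0): U1=1, U2=0, U3=1, U4=0, U5=0, U6=1, U7=0, U8=1, giving Y=1. Observed 0.
Test 1: faults giving observed 0 are {U4 stuck-at-1, U5 stuck-at-1, U6 stuck-at-0, U8 stuck-at-0}.
Test 2 (in0=0, in1=0, in2=1, in3=0, in4=0): fault-free U1=0, U2=0, U3=1, U4=0, U5=0, U6=1, U7=0, U8=1 → 1; observed 1. Eliminates U5 stuck-at-1, U6 stuck-at-0, U8 stuck-at-0.
Only U4 stuck-at-1 is consistent with every test.

U4 stuck-at-1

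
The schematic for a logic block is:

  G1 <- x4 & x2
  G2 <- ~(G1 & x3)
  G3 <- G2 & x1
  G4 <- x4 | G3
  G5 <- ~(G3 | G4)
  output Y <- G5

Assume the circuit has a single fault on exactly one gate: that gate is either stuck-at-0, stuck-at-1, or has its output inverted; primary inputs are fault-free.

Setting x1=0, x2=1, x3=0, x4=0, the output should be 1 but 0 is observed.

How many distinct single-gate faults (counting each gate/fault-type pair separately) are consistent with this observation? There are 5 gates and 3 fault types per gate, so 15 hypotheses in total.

Fault-free: G1=0, G2=1, G3=0, G4=0, G5=1 → 1. Observed 0.
  G1: none of the 3 fault types match ✗
  G2: none of the 3 fault types match ✗
  G3: stuck-at-1, inverted output ✓; others ✗
  G4: stuck-at-1, inverted output ✓; others ✗
  G5: stuck-at-0, inverted output ✓; others ✗
Consistent faults: {G3 stuck-at-1, G3 inverted output, G4 stuck-at-1, G4 inverted output, G5 stuck-at-0, G5 inverted output} — 6 in all.

6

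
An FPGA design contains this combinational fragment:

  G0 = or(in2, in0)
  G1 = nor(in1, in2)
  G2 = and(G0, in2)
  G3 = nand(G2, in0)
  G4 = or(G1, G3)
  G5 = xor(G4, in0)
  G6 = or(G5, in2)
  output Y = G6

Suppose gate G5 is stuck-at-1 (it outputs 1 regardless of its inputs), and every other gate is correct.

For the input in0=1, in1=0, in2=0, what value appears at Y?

1

Propagate with G5 forced: G0=1, G1=1, G2=0, G3=1, G4=1, G5=1 [stuck-at-1], G6=1.
So Y = 1. (Without the fault it would be 0.)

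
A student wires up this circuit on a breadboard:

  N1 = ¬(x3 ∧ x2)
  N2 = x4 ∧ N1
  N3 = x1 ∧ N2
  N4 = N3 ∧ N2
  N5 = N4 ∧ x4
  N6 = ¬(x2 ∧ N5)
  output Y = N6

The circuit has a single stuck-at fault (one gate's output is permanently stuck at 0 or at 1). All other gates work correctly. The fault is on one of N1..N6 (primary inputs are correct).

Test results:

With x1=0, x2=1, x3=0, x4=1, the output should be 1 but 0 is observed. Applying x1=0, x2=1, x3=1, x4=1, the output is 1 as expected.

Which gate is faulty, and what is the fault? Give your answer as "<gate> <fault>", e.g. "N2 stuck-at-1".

N3 stuck-at-1

Fault-free values for test 1 (x1=0, x2=1, x3=0, x4=1): N1=1, N2=1, N3=0, N4=0, N5=0, N6=1, giving Y=1. Observed 0.
Test 1: faults giving observed 0 are {N3 stuck-at-1, N4 stuck-at-1, N5 stuck-at-1, N6 stuck-at-0}.
Test 2 (x1=0, x2=1, x3=1, x4=1): fault-free N1=0, N2=0, N3=0, N4=0, N5=0, N6=1 → 1; observed 1. Eliminates N4 stuck-at-1, N5 stuck-at-1, N6 stuck-at-0.
Only N3 stuck-at-1 is consistent with every test.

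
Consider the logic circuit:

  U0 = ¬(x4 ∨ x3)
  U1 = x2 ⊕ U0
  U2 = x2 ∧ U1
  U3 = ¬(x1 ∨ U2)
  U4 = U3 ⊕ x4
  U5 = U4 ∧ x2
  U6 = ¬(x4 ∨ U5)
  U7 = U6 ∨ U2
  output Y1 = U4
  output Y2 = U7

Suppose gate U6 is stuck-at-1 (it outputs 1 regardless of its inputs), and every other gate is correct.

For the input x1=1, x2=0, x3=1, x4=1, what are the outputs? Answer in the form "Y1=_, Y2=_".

Propagate with U6 forced: U0=0, U1=0, U2=0, U3=0, U4=1, U5=0, U6=1 [stuck-at-1], U7=1.
So the outputs are Y1=1, Y2=1. (Without the fault they would be Y1=1, Y2=0.)

Y1=1, Y2=1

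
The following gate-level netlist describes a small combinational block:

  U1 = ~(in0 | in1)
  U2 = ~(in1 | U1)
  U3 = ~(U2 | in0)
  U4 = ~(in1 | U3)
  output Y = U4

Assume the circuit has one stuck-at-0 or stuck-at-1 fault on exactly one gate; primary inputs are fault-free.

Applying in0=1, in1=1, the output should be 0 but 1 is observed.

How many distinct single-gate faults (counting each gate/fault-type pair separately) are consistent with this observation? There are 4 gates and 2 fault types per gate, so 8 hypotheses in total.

1

Fault-free: U1=0, U2=0, U3=0, U4=0 → 0. Observed 1.
  U1 stuck-at-0: output 0 ✗
  U1 stuck-at-1: output 0 ✗
  U2 stuck-at-0: output 0 ✗
  U2 stuck-at-1: output 0 ✗
  U3 stuck-at-0: output 0 ✗
  U3 stuck-at-1: output 0 ✗
  U4 stuck-at-0: output 0 ✗
  U4 stuck-at-1: output 1 ✓
Consistent faults: {U4 stuck-at-1} — 1 in all.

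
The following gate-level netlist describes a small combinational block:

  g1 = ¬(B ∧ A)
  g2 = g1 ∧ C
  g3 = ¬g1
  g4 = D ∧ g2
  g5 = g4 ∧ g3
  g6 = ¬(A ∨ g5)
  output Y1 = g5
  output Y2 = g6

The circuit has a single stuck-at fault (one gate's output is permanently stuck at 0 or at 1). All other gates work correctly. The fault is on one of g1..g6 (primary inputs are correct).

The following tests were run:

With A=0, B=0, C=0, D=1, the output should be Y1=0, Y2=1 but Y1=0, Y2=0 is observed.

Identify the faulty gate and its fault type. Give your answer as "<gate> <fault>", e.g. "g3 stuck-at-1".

g6 stuck-at-0

Fault-free values for test 1 (A=0, B=0, C=0, D=1): g1=1, g2=0, g3=0, g4=0, g5=0, g6=1, giving Y1=0, Y2=1. Observed Y1=0, Y2=0.
Test 1: faults giving observed Y1=0, Y2=0 are {g6 stuck-at-0}.
Only g6 stuck-at-0 is consistent with every test.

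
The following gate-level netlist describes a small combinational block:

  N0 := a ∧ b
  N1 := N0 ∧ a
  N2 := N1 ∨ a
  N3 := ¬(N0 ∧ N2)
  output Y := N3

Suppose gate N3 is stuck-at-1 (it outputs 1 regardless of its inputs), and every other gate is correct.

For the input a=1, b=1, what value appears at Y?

1

Propagate with N3 forced: N0=1, N1=1, N2=1, N3=1 [stuck-at-1].
So Y = 1. (Without the fault it would be 0.)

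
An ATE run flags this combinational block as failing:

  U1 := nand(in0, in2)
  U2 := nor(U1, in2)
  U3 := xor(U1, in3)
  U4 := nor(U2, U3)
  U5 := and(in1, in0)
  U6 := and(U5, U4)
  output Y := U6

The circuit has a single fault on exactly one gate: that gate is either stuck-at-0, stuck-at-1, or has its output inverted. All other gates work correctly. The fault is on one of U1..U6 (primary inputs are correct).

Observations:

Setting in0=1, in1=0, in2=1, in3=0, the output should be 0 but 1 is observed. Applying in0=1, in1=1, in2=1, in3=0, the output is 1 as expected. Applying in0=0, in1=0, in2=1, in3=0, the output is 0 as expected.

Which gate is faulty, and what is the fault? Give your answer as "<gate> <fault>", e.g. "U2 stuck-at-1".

U5 stuck-at-1

Fault-free values for test 1 (in0=1, in1=0, in2=1, in3=0): U1=0, U2=0, U3=0, U4=1, U5=0, U6=0, giving Y=0. Observed 1.
Test 1: faults giving observed 1 are {U5 stuck-at-1, U5 inverted output, U6 stuck-at-1, U6 inverted output}.
Test 2 (in0=1, in1=1, in2=1, in3=0): fault-free U1=0, U2=0, U3=0, U4=1, U5=1, U6=1 → 1; observed 1. Eliminates U5 inverted output, U6 inverted output.
Test 3 (in0=0, in1=0, in2=1, in3=0): fault-free U1=1, U2=0, U3=1, U4=0, U5=0, U6=0 → 0; observed 0. Eliminates U6 stuck-at-1.
Only U5 stuck-at-1 is consistent with every test.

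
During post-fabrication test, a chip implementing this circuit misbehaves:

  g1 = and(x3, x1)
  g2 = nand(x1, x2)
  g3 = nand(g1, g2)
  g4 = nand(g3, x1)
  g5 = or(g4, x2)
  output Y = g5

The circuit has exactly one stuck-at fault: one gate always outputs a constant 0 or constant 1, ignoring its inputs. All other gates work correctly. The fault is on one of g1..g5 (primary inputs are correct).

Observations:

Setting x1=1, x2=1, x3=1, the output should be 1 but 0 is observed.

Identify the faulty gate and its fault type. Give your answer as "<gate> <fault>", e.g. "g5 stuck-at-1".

Fault-free values for test 1 (x1=1, x2=1, x3=1): g1=1, g2=0, g3=1, g4=0, g5=1, giving Y=1. Observed 0.
Test 1: faults giving observed 0 are {g5 stuck-at-0}.
Only g5 stuck-at-0 is consistent with every test.

g5 stuck-at-0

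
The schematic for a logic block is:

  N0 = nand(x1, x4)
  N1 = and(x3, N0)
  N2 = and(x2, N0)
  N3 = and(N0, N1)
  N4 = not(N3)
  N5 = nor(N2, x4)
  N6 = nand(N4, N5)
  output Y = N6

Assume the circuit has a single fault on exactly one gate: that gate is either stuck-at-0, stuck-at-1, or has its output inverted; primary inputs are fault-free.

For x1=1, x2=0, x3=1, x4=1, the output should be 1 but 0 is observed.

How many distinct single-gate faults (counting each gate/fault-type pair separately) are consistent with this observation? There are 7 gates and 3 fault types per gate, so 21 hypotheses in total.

Fault-free: N0=0, N1=0, N2=0, N3=0, N4=1, N5=0, N6=1 → 1. Observed 0.
  N0: none of the 3 fault types match ✗
  N1: none of the 3 fault types match ✗
  N2: none of the 3 fault types match ✗
  N3: none of the 3 fault types match ✗
  N4: none of the 3 fault types match ✗
  N5: stuck-at-1, inverted output ✓; others ✗
  N6: stuck-at-0, inverted output ✓; others ✗
Consistent faults: {N5 stuck-at-1, N5 inverted output, N6 stuck-at-0, N6 inverted output} — 4 in all.

4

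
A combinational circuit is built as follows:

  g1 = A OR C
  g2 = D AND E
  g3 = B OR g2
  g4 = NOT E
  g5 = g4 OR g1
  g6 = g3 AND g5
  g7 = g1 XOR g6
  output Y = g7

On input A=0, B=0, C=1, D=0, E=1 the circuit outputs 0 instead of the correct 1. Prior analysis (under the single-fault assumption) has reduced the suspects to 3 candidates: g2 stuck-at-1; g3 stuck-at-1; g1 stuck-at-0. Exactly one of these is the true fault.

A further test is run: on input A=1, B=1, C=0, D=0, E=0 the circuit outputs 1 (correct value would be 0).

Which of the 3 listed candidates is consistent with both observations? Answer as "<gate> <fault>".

Evaluate each candidate on input A=1, B=1, C=0, D=0, E=0:
  g2 stuck-at-1: g1=1, g2=1 [stuck-at-1], g3=1, g4=1, g5=1, g6=1, g7=0 → 0 — eliminated
  g3 stuck-at-1: g1=1, g2=0, g3=1 [stuck-at-1], g4=1, g5=1, g6=1, g7=0 → 0 — eliminated
  g1 stuck-at-0: g1=0 [stuck-at-0], g2=0, g3=1, g4=1, g5=1, g6=1, g7=1 → 1 — matches
Only g1 stuck-at-0 reproduces the observed 1.

g1 stuck-at-0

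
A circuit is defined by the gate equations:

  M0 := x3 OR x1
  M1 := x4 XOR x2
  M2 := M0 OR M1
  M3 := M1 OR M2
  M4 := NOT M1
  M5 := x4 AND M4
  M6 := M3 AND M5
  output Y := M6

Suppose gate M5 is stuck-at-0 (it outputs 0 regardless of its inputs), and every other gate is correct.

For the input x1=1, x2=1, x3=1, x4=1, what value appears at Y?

0

Propagate with M5 forced: M0=1, M1=0, M2=1, M3=1, M4=1, M5=0 [stuck-at-0], M6=0.
So Y = 0. (Without the fault it would be 1.)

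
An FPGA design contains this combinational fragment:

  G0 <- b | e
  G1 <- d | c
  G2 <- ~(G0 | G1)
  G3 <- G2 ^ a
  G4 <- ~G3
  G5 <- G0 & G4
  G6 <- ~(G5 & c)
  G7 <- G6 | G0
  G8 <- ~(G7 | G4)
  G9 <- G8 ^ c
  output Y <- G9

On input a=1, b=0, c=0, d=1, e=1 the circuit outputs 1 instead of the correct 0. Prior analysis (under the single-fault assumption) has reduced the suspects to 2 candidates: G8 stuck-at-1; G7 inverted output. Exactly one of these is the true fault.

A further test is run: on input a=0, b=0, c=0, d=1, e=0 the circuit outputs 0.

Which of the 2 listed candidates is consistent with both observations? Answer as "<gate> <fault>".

G7 inverted output

Evaluate each candidate on input a=0, b=0, c=0, d=1, e=0:
  G8 stuck-at-1: G0=0, G1=1, G2=0, G3=0, G4=1, G5=0, G6=1, G7=1, G8=1 [stuck-at-1], G9=1 → 1 — eliminated
  G7 inverted output: G0=0, G1=1, G2=0, G3=0, G4=1, G5=0, G6=1, G7=0 [inverted output], G8=0, G9=0 → 0 — matches
Only G7 inverted output reproduces the observed 0.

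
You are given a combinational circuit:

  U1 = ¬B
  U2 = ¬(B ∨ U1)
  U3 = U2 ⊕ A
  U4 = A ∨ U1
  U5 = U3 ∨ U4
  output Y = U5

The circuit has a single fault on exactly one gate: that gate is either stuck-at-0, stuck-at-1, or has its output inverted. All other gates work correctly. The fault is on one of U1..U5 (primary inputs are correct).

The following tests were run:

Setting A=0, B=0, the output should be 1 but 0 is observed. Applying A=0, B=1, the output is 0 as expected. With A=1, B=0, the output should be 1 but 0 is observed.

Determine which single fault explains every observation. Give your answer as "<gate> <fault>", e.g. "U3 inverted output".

U5 stuck-at-0

Fault-free values for test 1 (A=0, B=0): U1=1, U2=0, U3=0, U4=1, U5=1, giving Y=1. Observed 0.
Test 1: faults giving observed 0 are {U4 stuck-at-0, U4 inverted output, U5 stuck-at-0, U5 inverted output}.
Test 2 (A=0, B=1): fault-free U1=0, U2=0, U3=0, U4=0, U5=0 → 0; observed 0. Eliminates U4 inverted output, U5 inverted output.
Test 3 (A=1, B=0): fault-free U1=1, U2=0, U3=1, U4=1, U5=1 → 1; observed 0. Eliminates U4 stuck-at-0.
Only U5 stuck-at-0 is consistent with every test.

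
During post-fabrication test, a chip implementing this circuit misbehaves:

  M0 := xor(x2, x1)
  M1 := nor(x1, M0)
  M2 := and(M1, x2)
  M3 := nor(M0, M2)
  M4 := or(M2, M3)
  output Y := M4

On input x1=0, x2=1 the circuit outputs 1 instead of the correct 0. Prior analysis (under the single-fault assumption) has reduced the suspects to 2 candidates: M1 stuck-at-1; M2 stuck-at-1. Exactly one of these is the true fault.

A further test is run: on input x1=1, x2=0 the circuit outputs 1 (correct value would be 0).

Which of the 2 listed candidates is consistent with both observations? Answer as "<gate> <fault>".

M2 stuck-at-1

Evaluate each candidate on input x1=1, x2=0:
  M1 stuck-at-1: M0=1, M1=1 [stuck-at-1], M2=0, M3=0, M4=0 → 0 — eliminated
  M2 stuck-at-1: M0=1, M1=0, M2=1 [stuck-at-1], M3=0, M4=1 → 1 — matches
Only M2 stuck-at-1 reproduces the observed 1.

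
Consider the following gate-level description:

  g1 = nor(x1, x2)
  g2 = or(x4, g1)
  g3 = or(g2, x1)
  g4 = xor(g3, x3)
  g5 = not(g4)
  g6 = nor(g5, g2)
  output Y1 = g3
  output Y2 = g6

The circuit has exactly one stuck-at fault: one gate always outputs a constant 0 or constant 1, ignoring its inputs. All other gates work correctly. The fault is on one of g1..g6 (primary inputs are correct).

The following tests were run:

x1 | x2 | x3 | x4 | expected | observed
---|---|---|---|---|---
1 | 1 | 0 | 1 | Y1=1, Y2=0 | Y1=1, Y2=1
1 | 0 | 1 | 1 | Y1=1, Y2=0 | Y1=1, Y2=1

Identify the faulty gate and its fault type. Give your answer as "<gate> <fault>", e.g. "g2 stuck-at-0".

Fault-free values for test 1 (x1=1, x2=1, x3=0, x4=1): g1=0, g2=1, g3=1, g4=1, g5=0, g6=0, giving Y1=1, Y2=0. Observed Y1=1, Y2=1.
Test 1: faults giving observed Y1=1, Y2=1 are {g2 stuck-at-0, g6 stuck-at-1}.
Test 2 (x1=1, x2=0, x3=1, x4=1): fault-free g1=0, g2=1, g3=1, g4=0, g5=1, g6=0 → Y1=1, Y2=0; observed Y1=1, Y2=1. Eliminates g2 stuck-at-0.
Only g6 stuck-at-1 is consistent with every test.

g6 stuck-at-1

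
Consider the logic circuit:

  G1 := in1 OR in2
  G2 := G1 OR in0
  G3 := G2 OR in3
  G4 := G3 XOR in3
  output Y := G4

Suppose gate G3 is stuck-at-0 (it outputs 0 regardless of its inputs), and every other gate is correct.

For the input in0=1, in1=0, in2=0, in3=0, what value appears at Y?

Propagate with G3 forced: G1=0, G2=1, G3=0 [stuck-at-0], G4=0.
So Y = 0. (Without the fault it would be 1.)

0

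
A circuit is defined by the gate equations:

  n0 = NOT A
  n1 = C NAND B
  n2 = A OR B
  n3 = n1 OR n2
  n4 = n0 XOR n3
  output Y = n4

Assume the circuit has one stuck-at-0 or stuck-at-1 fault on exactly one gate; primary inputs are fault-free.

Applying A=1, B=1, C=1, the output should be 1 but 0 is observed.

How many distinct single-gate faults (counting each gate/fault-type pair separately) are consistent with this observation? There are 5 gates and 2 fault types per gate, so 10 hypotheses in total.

4

Fault-free: n0=0, n1=0, n2=1, n3=1, n4=1 → 1. Observed 0.
  n0 stuck-at-0: output 1 ✗
  n0 stuck-at-1: output 0 ✓
  n1 stuck-at-0: output 1 ✗
  n1 stuck-at-1: output 1 ✗
  n2 stuck-at-0: output 0 ✓
  n2 stuck-at-1: output 1 ✗
  n3 stuck-at-0: output 0 ✓
  n3 stuck-at-1: output 1 ✗
  n4 stuck-at-0: output 0 ✓
  n4 stuck-at-1: output 1 ✗
Consistent faults: {n0 stuck-at-1, n2 stuck-at-0, n3 stuck-at-0, n4 stuck-at-0} — 4 in all.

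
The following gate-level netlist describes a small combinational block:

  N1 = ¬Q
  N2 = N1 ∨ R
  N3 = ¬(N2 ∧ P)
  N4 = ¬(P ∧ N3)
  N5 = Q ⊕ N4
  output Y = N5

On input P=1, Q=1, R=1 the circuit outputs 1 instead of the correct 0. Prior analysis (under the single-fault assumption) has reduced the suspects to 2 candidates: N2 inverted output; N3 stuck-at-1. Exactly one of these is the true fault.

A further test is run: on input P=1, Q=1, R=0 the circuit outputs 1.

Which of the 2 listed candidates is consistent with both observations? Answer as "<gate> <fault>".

Evaluate each candidate on input P=1, Q=1, R=0:
  N2 inverted output: N1=0, N2=1 [inverted output], N3=0, N4=1, N5=0 → 0 — eliminated
  N3 stuck-at-1: N1=0, N2=0, N3=1 [stuck-at-1], N4=0, N5=1 → 1 — matches
Only N3 stuck-at-1 reproduces the observed 1.

N3 stuck-at-1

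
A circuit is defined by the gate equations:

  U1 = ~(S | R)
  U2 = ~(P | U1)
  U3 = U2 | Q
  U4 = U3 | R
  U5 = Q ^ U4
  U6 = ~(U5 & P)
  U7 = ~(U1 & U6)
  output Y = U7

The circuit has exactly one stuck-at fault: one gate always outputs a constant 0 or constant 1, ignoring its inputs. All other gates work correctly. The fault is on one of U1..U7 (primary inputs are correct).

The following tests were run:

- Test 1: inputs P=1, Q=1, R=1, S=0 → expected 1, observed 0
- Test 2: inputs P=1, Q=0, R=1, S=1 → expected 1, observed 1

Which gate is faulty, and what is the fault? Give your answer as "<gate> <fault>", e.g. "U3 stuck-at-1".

U1 stuck-at-1

Fault-free values for test 1 (P=1, Q=1, R=1, S=0): U1=0, U2=0, U3=1, U4=1, U5=0, U6=1, U7=1, giving Y=1. Observed 0.
Test 1: faults giving observed 0 are {U1 stuck-at-1, U7 stuck-at-0}.
Test 2 (P=1, Q=0, R=1, S=1): fault-free U1=0, U2=0, U3=0, U4=1, U5=1, U6=0, U7=1 → 1; observed 1. Eliminates U7 stuck-at-0.
Only U1 stuck-at-1 is consistent with every test.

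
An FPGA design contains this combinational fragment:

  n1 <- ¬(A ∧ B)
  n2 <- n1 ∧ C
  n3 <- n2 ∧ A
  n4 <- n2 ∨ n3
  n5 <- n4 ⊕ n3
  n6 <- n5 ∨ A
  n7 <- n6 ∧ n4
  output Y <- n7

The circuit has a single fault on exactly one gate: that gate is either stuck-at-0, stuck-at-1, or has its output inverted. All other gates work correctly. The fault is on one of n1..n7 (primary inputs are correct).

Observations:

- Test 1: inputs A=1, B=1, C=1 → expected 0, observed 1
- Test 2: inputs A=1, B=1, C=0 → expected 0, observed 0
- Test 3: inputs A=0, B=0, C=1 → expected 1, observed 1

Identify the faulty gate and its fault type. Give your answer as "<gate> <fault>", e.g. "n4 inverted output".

n1 stuck-at-1

Fault-free values for test 1 (A=1, B=1, C=1): n1=0, n2=0, n3=0, n4=0, n5=0, n6=1, n7=0, giving Y=0. Observed 1.
Test 1: faults giving observed 1 are {n1 stuck-at-1, n1 inverted output, n2 stuck-at-1, n2 inverted output, n3 stuck-at-1, n3 inverted output, n4 stuck-at-1, n4 inverted output, n7 stuck-at-1, n7 inverted output}.
Test 2 (A=1, B=1, C=0): fault-free n1=0, n2=0, n3=0, n4=0, n5=0, n6=1, n7=0 → 0; observed 0. Eliminates n2 stuck-at-1, n2 inverted output, n3 stuck-at-1, n3 inverted output, n4 stuck-at-1, n4 inverted output, n7 stuck-at-1, n7 inverted output.
Test 3 (A=0, B=0, C=1): fault-free n1=1, n2=1, n3=0, n4=1, n5=1, n6=1, n7=1 → 1; observed 1. Eliminates n1 inverted output.
Only n1 stuck-at-1 is consistent with every test.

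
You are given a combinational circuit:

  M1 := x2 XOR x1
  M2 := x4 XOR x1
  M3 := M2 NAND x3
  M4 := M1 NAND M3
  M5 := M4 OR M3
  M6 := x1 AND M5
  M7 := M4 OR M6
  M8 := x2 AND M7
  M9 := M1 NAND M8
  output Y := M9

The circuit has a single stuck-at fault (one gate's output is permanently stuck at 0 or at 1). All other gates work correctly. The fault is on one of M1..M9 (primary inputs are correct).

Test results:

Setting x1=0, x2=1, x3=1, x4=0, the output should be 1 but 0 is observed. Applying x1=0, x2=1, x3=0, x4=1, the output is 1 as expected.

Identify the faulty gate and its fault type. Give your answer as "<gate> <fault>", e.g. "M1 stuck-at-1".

Fault-free values for test 1 (x1=0, x2=1, x3=1, x4=0): M1=1, M2=0, M3=1, M4=0, M5=1, M6=0, M7=0, M8=0, M9=1, giving Y=1. Observed 0.
Test 1: faults giving observed 0 are {M2 stuck-at-1, M3 stuck-at-0, M4 stuck-at-1, M6 stuck-at-1, M7 stuck-at-1, M8 stuck-at-1, M9 stuck-at-0}.
Test 2 (x1=0, x2=1, x3=0, x4=1): fault-free M1=1, M2=1, M3=1, M4=0, M5=1, M6=0, M7=0, M8=0, M9=1 → 1; observed 1. Eliminates M3 stuck-at-0, M4 stuck-at-1, M6 stuck-at-1, M7 stuck-at-1, M8 stuck-at-1, M9 stuck-at-0.
Only M2 stuck-at-1 is consistent with every test.

M2 stuck-at-1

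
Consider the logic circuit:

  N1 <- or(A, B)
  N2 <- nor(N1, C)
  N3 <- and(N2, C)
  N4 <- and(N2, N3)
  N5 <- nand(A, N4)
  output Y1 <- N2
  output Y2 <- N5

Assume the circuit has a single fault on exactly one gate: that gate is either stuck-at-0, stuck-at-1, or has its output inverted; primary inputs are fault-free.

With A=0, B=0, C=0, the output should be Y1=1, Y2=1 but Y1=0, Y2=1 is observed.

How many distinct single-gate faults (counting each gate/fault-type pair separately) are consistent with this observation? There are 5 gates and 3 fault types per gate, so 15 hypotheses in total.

Fault-free: N1=0, N2=1, N3=0, N4=0, N5=1 → Y1=1, Y2=1. Observed Y1=0, Y2=1.
  N1: stuck-at-1, inverted output ✓; others ✗
  N2: stuck-at-0, inverted output ✓; others ✗
  N3: none of the 3 fault types match ✗
  N4: none of the 3 fault types match ✗
  N5: none of the 3 fault types match ✗
Consistent faults: {N1 stuck-at-1, N1 inverted output, N2 stuck-at-0, N2 inverted output} — 4 in all.

4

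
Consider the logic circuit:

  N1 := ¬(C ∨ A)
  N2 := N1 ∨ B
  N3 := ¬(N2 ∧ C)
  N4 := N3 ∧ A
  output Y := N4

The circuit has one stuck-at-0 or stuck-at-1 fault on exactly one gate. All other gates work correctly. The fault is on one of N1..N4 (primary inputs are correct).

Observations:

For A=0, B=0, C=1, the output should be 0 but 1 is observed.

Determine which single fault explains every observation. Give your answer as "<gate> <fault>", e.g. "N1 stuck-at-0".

Fault-free values for test 1 (A=0, B=0, C=1): N1=0, N2=0, N3=1, N4=0, giving Y=0. Observed 1.
Test 1: faults giving observed 1 are {N4 stuck-at-1}.
Only N4 stuck-at-1 is consistent with every test.

N4 stuck-at-1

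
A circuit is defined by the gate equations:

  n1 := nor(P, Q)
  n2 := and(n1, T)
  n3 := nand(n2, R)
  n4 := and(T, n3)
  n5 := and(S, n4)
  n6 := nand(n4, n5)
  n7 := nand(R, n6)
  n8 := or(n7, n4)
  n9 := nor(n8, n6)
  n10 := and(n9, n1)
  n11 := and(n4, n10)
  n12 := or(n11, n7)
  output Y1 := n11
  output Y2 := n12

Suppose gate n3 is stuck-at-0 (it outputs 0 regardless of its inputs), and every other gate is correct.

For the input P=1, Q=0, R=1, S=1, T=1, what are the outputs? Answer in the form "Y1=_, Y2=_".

Y1=0, Y2=0

Propagate with n3 forced: n1=0, n2=0, n3=0 [stuck-at-0], n4=0, n5=0, n6=1, n7=0, n8=0, n9=0, n10=0, n11=0, n12=0.
So the outputs are Y1=0, Y2=0. (Without the fault they would be Y1=0, Y2=1.)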